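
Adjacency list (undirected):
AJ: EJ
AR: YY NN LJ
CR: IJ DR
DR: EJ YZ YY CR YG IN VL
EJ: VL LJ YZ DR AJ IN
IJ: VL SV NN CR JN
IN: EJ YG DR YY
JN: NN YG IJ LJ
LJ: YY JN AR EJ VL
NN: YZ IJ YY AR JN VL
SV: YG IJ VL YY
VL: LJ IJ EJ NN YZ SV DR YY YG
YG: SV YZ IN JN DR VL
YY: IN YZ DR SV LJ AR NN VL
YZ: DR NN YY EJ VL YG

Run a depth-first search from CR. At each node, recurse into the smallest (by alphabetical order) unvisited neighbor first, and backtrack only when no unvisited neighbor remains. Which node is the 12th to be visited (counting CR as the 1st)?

VL

Visit CR
CR → DR
DR → EJ
EJ → AJ
EJ → IN
IN → YG
YG → JN
JN → IJ
IJ → NN
NN → AR
AR → LJ
LJ → VL
VL → SV
SV → YY
YY → YZ

Visit order: CR, DR, EJ, AJ, IN, YG, JN, IJ, NN, AR, LJ, VL, SV, YY, YZ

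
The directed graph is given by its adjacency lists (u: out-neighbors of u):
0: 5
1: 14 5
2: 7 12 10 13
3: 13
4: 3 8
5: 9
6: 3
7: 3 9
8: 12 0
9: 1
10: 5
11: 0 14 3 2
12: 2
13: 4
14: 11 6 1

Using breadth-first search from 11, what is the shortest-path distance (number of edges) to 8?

Level 0: 11
Level 1: 0, 2, 3, 14
Level 2: 1, 5, 6, 7, 10, 12, 13
Level 3: 4, 9
Level 4: 8
8 first appears at level 4.

4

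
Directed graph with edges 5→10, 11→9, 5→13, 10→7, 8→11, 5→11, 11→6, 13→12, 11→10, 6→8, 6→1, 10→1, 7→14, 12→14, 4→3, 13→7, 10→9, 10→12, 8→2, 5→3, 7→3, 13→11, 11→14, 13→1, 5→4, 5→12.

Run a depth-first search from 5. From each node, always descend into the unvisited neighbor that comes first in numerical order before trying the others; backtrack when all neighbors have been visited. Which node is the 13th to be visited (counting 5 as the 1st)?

2

Visit 5
5 → 3
5 → 4
5 → 10
10 → 1
10 → 7
7 → 14
10 → 9
10 → 12
5 → 11
11 → 6
6 → 8
8 → 2
5 → 13

Visit order: 5, 3, 4, 10, 1, 7, 14, 9, 12, 11, 6, 8, 2, 13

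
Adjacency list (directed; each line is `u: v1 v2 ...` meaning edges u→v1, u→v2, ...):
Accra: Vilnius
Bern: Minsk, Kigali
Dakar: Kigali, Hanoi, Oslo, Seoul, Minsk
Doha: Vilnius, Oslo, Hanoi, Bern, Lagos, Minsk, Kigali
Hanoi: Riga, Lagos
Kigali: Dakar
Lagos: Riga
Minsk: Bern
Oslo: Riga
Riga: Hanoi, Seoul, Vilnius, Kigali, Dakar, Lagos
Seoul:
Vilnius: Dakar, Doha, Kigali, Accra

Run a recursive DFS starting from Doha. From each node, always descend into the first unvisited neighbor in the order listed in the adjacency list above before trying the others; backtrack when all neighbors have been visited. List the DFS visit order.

Doha Vilnius Dakar Kigali Hanoi Riga Seoul Lagos Oslo Minsk Bern Accra

Visit Doha
Doha → Vilnius
Vilnius → Dakar
Dakar → Kigali
Dakar → Hanoi
Hanoi → Riga
Riga → Seoul
Riga → Lagos
Dakar → Oslo
Dakar → Minsk
Minsk → Bern
Vilnius → Accra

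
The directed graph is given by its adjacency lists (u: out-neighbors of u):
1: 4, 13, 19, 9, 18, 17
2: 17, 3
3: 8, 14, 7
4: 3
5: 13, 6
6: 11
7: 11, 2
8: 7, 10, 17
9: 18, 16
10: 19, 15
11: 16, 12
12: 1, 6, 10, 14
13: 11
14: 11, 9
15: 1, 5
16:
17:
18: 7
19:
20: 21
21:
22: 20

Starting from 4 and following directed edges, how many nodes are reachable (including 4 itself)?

19

BFS from 4 visits: 4, 3, 8, 14, 7, 10, 17, 11, 9, 2, 19, 15, 16, 12, 18, 1, 5, 6, 13
Reachable nodes: 19 of 22 total.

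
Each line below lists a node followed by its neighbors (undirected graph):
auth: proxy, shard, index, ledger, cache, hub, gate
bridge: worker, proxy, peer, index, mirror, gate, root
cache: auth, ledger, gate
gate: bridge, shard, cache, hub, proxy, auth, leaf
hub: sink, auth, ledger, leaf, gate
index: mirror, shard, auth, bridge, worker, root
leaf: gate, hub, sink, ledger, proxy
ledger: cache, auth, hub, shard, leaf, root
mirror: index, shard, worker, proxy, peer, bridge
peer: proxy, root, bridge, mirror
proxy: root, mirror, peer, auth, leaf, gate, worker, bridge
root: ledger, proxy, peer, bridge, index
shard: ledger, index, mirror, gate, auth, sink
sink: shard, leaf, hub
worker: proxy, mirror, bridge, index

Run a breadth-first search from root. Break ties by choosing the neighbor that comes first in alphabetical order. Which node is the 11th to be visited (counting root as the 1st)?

Visit root; enqueue bridge, index, ledger, peer, proxy → queue [bridge, index, ledger, peer, proxy]
Visit bridge; enqueue gate, mirror, worker → queue [index, ledger, peer, proxy, gate, mirror, worker]
Visit index; enqueue auth, shard → queue [ledger, peer, proxy, gate, mirror, worker, auth, shard]
Visit ledger; enqueue cache, hub, leaf → queue [peer, proxy, gate, mirror, worker, auth, shard, cache, hub, leaf]
Visit peer → queue [proxy, gate, mirror, worker, auth, shard, cache, hub, leaf]
Visit proxy → queue [gate, mirror, worker, auth, shard, cache, hub, leaf]
Visit gate → queue [mirror, worker, auth, shard, cache, hub, leaf]
Visit mirror → queue [worker, auth, shard, cache, hub, leaf]
Visit worker → queue [auth, shard, cache, hub, leaf]
Visit auth → queue [shard, cache, hub, leaf]
Visit shard; enqueue sink → queue [cache, hub, leaf, sink]
Visit cache → queue [hub, leaf, sink]
Visit hub → queue [leaf, sink]
Visit leaf → queue [sink]
Visit sink → queue []

Visit order: root, bridge, index, ledger, peer, proxy, gate, mirror, worker, auth, shard, cache, hub, leaf, sink

shard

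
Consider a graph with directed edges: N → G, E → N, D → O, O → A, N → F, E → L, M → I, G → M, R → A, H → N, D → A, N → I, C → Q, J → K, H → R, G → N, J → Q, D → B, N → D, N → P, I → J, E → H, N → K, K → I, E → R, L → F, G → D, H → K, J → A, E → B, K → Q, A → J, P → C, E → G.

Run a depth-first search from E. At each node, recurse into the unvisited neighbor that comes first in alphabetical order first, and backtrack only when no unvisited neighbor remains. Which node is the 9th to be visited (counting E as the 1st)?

Q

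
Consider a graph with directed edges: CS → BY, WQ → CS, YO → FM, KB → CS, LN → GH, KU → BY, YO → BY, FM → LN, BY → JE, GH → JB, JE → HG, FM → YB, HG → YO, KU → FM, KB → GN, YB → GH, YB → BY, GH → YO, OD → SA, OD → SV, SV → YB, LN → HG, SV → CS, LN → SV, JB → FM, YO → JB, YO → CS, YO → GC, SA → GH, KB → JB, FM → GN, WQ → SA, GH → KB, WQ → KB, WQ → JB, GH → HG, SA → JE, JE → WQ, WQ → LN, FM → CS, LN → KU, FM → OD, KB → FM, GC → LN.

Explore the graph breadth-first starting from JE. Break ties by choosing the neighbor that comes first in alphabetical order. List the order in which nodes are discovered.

JE, HG, WQ, YO, CS, JB, KB, LN, SA, BY, FM, GC, GN, GH, KU, SV, OD, YB

Visit JE; enqueue HG, WQ → queue [HG, WQ]
Visit HG; enqueue YO → queue [WQ, YO]
Visit WQ; enqueue CS, JB, KB, LN, SA → queue [YO, CS, JB, KB, LN, SA]
Visit YO; enqueue BY, FM, GC → queue [CS, JB, KB, LN, SA, BY, FM, GC]
Visit CS → queue [JB, KB, LN, SA, BY, FM, GC]
Visit JB → queue [KB, LN, SA, BY, FM, GC]
Visit KB; enqueue GN → queue [LN, SA, BY, FM, GC, GN]
Visit LN; enqueue GH, KU, SV → queue [SA, BY, FM, GC, GN, GH, KU, SV]
Visit SA → queue [BY, FM, GC, GN, GH, KU, SV]
Visit BY → queue [FM, GC, GN, GH, KU, SV]
Visit FM; enqueue OD, YB → queue [GC, GN, GH, KU, SV, OD, YB]
Visit GC → queue [GN, GH, KU, SV, OD, YB]
Visit GN → queue [GH, KU, SV, OD, YB]
Visit GH → queue [KU, SV, OD, YB]
Visit KU → queue [SV, OD, YB]
Visit SV → queue [OD, YB]
Visit OD → queue [YB]
Visit YB → queue []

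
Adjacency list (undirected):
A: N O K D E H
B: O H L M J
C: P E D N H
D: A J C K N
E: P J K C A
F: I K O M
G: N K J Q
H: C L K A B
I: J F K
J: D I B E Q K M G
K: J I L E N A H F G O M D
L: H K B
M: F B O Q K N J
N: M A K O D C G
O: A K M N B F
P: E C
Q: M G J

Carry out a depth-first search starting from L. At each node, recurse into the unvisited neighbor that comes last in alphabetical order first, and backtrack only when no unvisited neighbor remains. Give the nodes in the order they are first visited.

Visit L
L → K
K → O
O → N
N → M
M → Q
Q → J
J → I
I → F
J → G
J → E
E → P
P → C
C → H
H → B
H → A
A → D

L, K, O, N, M, Q, J, I, F, G, E, P, C, H, B, A, D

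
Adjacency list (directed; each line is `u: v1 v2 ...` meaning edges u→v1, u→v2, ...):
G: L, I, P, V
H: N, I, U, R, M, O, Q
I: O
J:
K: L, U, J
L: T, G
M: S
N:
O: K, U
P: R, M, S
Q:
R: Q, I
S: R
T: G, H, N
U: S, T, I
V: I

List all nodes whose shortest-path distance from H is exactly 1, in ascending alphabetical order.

I, M, N, O, Q, R, U

Level 0: H
Level 1: I, M, N, O, Q, R, U
Level 2: K, S, T
Level 3: G, J, L
Level 4: P, V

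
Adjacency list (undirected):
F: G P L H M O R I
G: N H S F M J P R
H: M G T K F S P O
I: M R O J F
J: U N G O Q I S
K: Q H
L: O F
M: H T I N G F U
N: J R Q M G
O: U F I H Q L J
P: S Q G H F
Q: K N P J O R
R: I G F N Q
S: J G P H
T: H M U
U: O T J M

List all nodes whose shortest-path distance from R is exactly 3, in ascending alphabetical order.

T, U

Level 0: R
Level 1: F, G, I, N, Q
Level 2: H, J, K, L, M, O, P, S
Level 3: T, U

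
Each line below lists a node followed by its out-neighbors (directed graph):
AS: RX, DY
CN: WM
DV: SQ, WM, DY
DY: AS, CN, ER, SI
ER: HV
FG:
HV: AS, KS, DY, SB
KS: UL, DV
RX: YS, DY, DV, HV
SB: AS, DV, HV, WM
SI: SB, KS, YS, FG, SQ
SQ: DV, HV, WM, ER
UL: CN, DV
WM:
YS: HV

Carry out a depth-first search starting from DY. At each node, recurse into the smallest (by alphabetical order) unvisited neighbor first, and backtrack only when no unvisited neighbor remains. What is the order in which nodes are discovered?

Visit DY
DY → AS
AS → RX
RX → DV
DV → SQ
SQ → ER
ER → HV
HV → KS
KS → UL
UL → CN
CN → WM
HV → SB
RX → YS
DY → SI
SI → FG

DY AS RX DV SQ ER HV KS UL CN WM SB YS SI FG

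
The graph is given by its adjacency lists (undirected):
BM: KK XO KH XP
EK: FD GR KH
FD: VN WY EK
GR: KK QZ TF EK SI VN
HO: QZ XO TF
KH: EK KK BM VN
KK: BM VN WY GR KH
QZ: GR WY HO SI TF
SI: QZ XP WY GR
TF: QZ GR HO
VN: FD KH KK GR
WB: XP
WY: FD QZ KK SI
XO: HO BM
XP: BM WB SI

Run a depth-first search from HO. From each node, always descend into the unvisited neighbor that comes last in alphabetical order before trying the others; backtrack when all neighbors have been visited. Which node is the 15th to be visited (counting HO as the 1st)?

FD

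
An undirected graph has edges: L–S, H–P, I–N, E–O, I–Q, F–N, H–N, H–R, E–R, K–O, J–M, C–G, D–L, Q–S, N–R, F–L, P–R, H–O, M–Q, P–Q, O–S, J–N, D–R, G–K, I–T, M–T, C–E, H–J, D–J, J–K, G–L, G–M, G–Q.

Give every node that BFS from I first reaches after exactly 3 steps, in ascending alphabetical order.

Level 0: I
Level 1: N, Q, T
Level 2: F, G, H, J, M, P, R, S
Level 3: C, D, E, K, L, O

C, D, E, K, L, O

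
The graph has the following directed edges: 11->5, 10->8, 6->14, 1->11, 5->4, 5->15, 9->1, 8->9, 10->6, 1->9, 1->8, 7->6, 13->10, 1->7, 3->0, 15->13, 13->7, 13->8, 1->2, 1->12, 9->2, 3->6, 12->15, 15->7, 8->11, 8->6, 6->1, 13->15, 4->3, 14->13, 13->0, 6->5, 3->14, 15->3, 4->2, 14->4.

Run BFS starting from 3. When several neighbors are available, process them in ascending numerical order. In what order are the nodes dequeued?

3, 0, 6, 14, 1, 5, 4, 13, 2, 7, 8, 9, 11, 12, 15, 10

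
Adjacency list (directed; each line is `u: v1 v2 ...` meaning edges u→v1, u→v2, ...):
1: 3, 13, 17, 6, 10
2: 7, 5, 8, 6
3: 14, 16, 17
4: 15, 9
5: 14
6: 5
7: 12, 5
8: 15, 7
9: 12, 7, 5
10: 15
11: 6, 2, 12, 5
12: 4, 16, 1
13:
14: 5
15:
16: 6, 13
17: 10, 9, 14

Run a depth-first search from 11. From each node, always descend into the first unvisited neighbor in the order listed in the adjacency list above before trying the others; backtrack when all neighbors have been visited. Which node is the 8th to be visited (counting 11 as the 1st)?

Visit 11
11 → 6
6 → 5
5 → 14
11 → 2
2 → 7
7 → 12
12 → 4
4 → 15
4 → 9
12 → 16
16 → 13
12 → 1
1 → 3
3 → 17
17 → 10
2 → 8

Visit order: 11, 6, 5, 14, 2, 7, 12, 4, 15, 9, 16, 13, 1, 3, 17, 10, 8

4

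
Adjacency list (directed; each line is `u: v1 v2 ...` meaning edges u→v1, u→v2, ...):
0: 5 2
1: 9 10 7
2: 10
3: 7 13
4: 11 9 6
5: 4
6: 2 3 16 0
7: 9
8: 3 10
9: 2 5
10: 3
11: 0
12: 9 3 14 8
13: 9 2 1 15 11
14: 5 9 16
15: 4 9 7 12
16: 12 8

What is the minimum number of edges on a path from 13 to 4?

2

Level 0: 13
Level 1: 1, 2, 9, 11, 15
Level 2: 0, 4, 5, 7, 10, 12
Level 3: 3, 6, 8, 14
Level 4: 16
4 first appears at level 2.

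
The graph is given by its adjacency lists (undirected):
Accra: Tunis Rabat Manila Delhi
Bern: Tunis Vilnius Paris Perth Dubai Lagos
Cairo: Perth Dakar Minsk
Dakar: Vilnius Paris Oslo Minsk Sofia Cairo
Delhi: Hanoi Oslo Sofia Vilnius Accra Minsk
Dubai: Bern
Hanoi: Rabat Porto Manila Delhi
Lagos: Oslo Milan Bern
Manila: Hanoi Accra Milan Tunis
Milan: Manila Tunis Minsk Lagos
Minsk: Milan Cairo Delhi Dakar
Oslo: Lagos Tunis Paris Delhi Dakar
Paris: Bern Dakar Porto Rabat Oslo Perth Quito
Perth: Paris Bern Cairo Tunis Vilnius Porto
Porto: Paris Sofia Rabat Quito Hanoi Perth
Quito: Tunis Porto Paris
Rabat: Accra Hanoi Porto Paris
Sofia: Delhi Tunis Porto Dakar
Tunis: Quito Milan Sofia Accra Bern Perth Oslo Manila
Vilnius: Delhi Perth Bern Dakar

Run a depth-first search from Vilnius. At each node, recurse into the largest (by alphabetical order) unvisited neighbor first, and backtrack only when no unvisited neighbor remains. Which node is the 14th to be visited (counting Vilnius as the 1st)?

Hanoi

Visit Vilnius
Vilnius → Perth
Perth → Tunis
Tunis → Sofia
Sofia → Porto
Porto → Rabat
Rabat → Paris
Paris → Quito
Paris → Oslo
Oslo → Lagos
Lagos → Milan
Milan → Minsk
Minsk → Delhi
Delhi → Hanoi
Hanoi → Manila
Manila → Accra
Minsk → Dakar
Dakar → Cairo
Lagos → Bern
Bern → Dubai

Visit order: Vilnius, Perth, Tunis, Sofia, Porto, Rabat, Paris, Quito, Oslo, Lagos, Milan, Minsk, Delhi, Hanoi, Manila, Accra, Dakar, Cairo, Bern, Dubai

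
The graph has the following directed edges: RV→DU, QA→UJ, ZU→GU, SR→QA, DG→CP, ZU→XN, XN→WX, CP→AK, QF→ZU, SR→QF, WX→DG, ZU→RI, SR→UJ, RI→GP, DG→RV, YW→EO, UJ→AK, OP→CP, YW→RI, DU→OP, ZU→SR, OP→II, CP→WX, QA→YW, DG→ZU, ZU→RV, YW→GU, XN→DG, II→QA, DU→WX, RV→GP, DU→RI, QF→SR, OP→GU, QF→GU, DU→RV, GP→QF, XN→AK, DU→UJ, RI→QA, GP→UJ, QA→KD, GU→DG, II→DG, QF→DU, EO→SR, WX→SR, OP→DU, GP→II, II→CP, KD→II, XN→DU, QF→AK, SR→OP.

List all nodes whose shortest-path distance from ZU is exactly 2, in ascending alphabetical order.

AK, DG, DU, GP, OP, QA, QF, UJ, WX

Level 0: ZU
Level 1: GU, RI, RV, SR, XN
Level 2: AK, DG, DU, GP, OP, QA, QF, UJ, WX
Level 3: CP, II, KD, YW
Level 4: EO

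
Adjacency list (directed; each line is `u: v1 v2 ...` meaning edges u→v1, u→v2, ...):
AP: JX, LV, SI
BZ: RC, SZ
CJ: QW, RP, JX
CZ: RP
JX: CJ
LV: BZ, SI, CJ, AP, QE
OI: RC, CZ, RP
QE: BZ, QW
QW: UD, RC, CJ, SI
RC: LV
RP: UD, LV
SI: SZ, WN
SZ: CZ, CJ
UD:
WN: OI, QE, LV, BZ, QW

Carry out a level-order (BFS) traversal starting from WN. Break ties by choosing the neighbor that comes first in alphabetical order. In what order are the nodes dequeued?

WN BZ LV OI QE QW RC SZ AP CJ SI CZ RP UD JX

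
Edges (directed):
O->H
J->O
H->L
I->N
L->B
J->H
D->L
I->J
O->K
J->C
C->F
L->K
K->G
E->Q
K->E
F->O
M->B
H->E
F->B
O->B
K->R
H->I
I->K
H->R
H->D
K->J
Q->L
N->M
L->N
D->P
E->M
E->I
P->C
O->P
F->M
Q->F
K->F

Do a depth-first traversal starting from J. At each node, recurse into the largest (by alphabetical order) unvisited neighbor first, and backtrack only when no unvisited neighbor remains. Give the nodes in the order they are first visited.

J O P C F M B K R G E Q L N I H D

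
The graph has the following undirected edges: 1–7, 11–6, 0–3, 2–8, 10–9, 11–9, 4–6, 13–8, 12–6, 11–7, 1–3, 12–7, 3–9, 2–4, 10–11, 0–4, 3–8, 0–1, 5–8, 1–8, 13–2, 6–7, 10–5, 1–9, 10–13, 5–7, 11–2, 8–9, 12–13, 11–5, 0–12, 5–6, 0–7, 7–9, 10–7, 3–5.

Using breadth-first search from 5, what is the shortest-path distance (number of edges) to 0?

2

Level 0: 5
Level 1: 3, 6, 7, 8, 10, 11
Level 2: 0, 1, 2, 4, 9, 12, 13
0 first appears at level 2.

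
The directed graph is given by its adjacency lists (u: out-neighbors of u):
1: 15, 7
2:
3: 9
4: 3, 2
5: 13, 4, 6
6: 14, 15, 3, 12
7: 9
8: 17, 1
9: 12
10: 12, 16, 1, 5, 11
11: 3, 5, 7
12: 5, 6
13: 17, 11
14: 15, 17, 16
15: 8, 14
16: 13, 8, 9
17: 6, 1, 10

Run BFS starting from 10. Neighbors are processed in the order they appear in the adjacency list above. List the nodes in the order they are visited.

10, 12, 16, 1, 5, 11, 6, 13, 8, 9, 15, 7, 4, 3, 14, 17, 2

Visit 10; enqueue 12, 16, 1, 5, 11 → queue [12, 16, 1, 5, 11]
Visit 12; enqueue 6 → queue [16, 1, 5, 11, 6]
Visit 16; enqueue 13, 8, 9 → queue [1, 5, 11, 6, 13, 8, 9]
Visit 1; enqueue 15, 7 → queue [5, 11, 6, 13, 8, 9, 15, 7]
Visit 5; enqueue 4 → queue [11, 6, 13, 8, 9, 15, 7, 4]
Visit 11; enqueue 3 → queue [6, 13, 8, 9, 15, 7, 4, 3]
Visit 6; enqueue 14 → queue [13, 8, 9, 15, 7, 4, 3, 14]
Visit 13; enqueue 17 → queue [8, 9, 15, 7, 4, 3, 14, 17]
Visit 8 → queue [9, 15, 7, 4, 3, 14, 17]
Visit 9 → queue [15, 7, 4, 3, 14, 17]
Visit 15 → queue [7, 4, 3, 14, 17]
Visit 7 → queue [4, 3, 14, 17]
Visit 4; enqueue 2 → queue [3, 14, 17, 2]
Visit 3 → queue [14, 17, 2]
Visit 14 → queue [17, 2]
Visit 17 → queue [2]
Visit 2 → queue []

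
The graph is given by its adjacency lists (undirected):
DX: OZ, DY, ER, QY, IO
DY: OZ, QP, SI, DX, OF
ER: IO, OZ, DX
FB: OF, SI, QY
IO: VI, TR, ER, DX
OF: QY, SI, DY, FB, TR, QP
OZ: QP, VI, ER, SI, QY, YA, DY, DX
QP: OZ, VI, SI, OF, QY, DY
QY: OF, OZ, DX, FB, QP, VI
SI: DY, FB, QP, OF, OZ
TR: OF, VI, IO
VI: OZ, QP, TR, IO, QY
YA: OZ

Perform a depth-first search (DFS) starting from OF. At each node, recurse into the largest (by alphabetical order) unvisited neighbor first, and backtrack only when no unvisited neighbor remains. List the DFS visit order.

OF → TR → VI → QY → QP → SI → OZ → YA → ER → IO → DX → DY → FB

Visit OF
OF → TR
TR → VI
VI → QY
QY → QP
QP → SI
SI → OZ
OZ → YA
OZ → ER
ER → IO
IO → DX
DX → DY
SI → FB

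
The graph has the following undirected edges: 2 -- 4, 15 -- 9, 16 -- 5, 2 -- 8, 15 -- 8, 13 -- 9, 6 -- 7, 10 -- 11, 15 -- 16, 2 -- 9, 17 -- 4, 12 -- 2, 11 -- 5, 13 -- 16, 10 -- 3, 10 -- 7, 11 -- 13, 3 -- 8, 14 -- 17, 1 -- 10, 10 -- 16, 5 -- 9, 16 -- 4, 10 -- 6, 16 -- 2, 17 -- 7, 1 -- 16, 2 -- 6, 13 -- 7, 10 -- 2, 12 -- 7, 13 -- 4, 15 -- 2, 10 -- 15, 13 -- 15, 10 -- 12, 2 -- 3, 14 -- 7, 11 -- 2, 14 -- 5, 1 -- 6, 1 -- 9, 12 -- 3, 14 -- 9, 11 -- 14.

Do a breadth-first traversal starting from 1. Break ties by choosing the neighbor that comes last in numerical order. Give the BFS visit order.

Visit 1; enqueue 16, 10, 9, 6 → queue [16, 10, 9, 6]
Visit 16; enqueue 15, 13, 5, 4, 2 → queue [10, 9, 6, 15, 13, 5, 4, 2]
Visit 10; enqueue 12, 11, 7, 3 → queue [9, 6, 15, 13, 5, 4, 2, 12, 11, 7, 3]
Visit 9; enqueue 14 → queue [6, 15, 13, 5, 4, 2, 12, 11, 7, 3, 14]
Visit 6 → queue [15, 13, 5, 4, 2, 12, 11, 7, 3, 14]
Visit 15; enqueue 8 → queue [13, 5, 4, 2, 12, 11, 7, 3, 14, 8]
Visit 13 → queue [5, 4, 2, 12, 11, 7, 3, 14, 8]
Visit 5 → queue [4, 2, 12, 11, 7, 3, 14, 8]
Visit 4; enqueue 17 → queue [2, 12, 11, 7, 3, 14, 8, 17]
Visit 2 → queue [12, 11, 7, 3, 14, 8, 17]
Visit 12 → queue [11, 7, 3, 14, 8, 17]
Visit 11 → queue [7, 3, 14, 8, 17]
Visit 7 → queue [3, 14, 8, 17]
Visit 3 → queue [14, 8, 17]
Visit 14 → queue [8, 17]
Visit 8 → queue [17]
Visit 17 → queue []

1, 16, 10, 9, 6, 15, 13, 5, 4, 2, 12, 11, 7, 3, 14, 8, 17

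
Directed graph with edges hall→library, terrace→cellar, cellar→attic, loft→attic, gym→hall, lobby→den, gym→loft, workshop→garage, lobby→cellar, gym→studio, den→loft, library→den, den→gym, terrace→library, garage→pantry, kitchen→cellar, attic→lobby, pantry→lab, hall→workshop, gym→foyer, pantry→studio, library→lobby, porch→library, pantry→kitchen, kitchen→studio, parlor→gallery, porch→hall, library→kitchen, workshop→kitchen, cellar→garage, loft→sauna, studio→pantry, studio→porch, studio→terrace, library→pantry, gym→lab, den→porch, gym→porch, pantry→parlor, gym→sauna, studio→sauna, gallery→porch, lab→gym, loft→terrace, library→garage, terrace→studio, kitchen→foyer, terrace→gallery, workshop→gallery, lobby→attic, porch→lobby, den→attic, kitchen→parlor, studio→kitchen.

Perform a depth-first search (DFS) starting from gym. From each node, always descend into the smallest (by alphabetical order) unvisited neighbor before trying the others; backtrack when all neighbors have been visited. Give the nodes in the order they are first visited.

gym -> foyer -> hall -> library -> den -> attic -> lobby -> cellar -> garage -> pantry -> kitchen -> parlor -> gallery -> porch -> studio -> sauna -> terrace -> lab -> loft -> workshop

Visit gym
gym → foyer
gym → hall
hall → library
library → den
den → attic
attic → lobby
lobby → cellar
cellar → garage
garage → pantry
pantry → kitchen
kitchen → parlor
parlor → gallery
gallery → porch
kitchen → studio
studio → sauna
studio → terrace
pantry → lab
den → loft
hall → workshop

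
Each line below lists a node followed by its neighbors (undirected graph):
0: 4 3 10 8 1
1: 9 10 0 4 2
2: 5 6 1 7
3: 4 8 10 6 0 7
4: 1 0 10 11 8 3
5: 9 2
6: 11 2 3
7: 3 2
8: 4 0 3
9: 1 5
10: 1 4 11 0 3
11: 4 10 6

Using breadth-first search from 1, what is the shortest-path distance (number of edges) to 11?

2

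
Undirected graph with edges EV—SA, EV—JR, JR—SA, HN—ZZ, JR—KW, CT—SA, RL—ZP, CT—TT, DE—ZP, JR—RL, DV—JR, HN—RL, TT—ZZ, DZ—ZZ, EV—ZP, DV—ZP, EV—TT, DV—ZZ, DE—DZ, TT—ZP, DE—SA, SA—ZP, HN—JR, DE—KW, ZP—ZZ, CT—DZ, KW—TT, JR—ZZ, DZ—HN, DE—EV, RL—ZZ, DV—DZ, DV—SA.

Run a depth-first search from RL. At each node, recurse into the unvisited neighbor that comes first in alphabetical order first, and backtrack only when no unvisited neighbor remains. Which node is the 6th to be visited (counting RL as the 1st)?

DE

Visit RL
RL → HN
HN → DZ
DZ → CT
CT → SA
SA → DE
DE → EV
EV → JR
JR → DV
DV → ZP
ZP → TT
TT → KW
TT → ZZ

Visit order: RL, HN, DZ, CT, SA, DE, EV, JR, DV, ZP, TT, KW, ZZ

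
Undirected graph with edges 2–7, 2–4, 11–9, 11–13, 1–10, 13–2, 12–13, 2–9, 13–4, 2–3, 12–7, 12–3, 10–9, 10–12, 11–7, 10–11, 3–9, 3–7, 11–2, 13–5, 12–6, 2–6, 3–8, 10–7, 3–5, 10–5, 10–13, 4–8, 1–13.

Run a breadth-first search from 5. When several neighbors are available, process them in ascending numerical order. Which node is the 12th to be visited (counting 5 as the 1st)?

4

Visit 5; enqueue 3, 10, 13 → queue [3, 10, 13]
Visit 3; enqueue 2, 7, 8, 9, 12 → queue [10, 13, 2, 7, 8, 9, 12]
Visit 10; enqueue 1, 11 → queue [13, 2, 7, 8, 9, 12, 1, 11]
Visit 13; enqueue 4 → queue [2, 7, 8, 9, 12, 1, 11, 4]
Visit 2; enqueue 6 → queue [7, 8, 9, 12, 1, 11, 4, 6]
Visit 7 → queue [8, 9, 12, 1, 11, 4, 6]
Visit 8 → queue [9, 12, 1, 11, 4, 6]
Visit 9 → queue [12, 1, 11, 4, 6]
Visit 12 → queue [1, 11, 4, 6]
Visit 1 → queue [11, 4, 6]
Visit 11 → queue [4, 6]
Visit 4 → queue [6]
Visit 6 → queue []

Visit order: 5, 3, 10, 13, 2, 7, 8, 9, 12, 1, 11, 4, 6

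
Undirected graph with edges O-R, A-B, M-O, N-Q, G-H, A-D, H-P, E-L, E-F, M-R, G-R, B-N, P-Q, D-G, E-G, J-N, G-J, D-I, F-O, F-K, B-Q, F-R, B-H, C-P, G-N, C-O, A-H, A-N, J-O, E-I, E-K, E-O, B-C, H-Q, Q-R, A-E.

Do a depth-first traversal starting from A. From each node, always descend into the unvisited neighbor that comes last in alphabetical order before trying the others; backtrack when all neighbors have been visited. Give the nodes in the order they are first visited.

Visit A
A → N
N → Q
Q → R
R → O
O → M
O → J
J → G
G → H
H → P
P → C
C → B
G → E
E → L
E → K
K → F
E → I
I → D

A, N, Q, R, O, M, J, G, H, P, C, B, E, L, K, F, I, D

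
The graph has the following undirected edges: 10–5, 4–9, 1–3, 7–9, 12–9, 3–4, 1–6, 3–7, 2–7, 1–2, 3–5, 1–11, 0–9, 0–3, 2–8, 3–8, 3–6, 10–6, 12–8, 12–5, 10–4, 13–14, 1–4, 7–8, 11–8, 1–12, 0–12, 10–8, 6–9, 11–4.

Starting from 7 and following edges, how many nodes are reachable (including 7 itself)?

BFS from 7 visits: 7, 9, 8, 3, 2, 12, 6, 4, 0, 11, 10, 5, 1
Reachable nodes: 13 of 15 total.

13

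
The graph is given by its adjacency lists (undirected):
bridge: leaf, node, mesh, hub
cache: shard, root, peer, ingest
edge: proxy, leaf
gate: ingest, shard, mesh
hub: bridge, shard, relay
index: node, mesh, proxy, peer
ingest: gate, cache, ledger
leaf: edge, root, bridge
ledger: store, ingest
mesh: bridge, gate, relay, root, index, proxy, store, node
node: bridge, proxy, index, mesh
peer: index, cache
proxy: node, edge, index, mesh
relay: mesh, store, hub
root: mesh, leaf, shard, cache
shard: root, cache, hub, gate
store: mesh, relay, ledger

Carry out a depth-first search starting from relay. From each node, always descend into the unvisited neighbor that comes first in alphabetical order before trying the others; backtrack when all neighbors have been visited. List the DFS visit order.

Visit relay
relay → hub
hub → bridge
bridge → leaf
leaf → edge
edge → proxy
proxy → index
index → mesh
mesh → gate
gate → ingest
ingest → cache
cache → peer
cache → root
root → shard
ingest → ledger
ledger → store
mesh → node

relay → hub → bridge → leaf → edge → proxy → index → mesh → gate → ingest → cache → peer → root → shard → ledger → store → node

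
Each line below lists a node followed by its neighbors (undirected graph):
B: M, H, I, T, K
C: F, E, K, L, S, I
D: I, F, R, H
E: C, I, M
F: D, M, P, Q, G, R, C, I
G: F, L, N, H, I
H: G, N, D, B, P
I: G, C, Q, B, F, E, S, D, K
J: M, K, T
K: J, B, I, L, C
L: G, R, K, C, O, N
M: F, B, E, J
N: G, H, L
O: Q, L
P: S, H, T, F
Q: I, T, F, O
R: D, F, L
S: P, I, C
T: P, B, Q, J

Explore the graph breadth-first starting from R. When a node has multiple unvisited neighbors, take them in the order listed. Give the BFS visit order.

Visit R; enqueue D, F, L → queue [D, F, L]
Visit D; enqueue I, H → queue [F, L, I, H]
Visit F; enqueue M, P, Q, G, C → queue [L, I, H, M, P, Q, G, C]
Visit L; enqueue K, O, N → queue [I, H, M, P, Q, G, C, K, O, N]
Visit I; enqueue B, E, S → queue [H, M, P, Q, G, C, K, O, N, B, E, S]
Visit H → queue [M, P, Q, G, C, K, O, N, B, E, S]
Visit M; enqueue J → queue [P, Q, G, C, K, O, N, B, E, S, J]
Visit P; enqueue T → queue [Q, G, C, K, O, N, B, E, S, J, T]
Visit Q → queue [G, C, K, O, N, B, E, S, J, T]
Visit G → queue [C, K, O, N, B, E, S, J, T]
Visit C → queue [K, O, N, B, E, S, J, T]
Visit K → queue [O, N, B, E, S, J, T]
Visit O → queue [N, B, E, S, J, T]
Visit N → queue [B, E, S, J, T]
Visit B → queue [E, S, J, T]
Visit E → queue [S, J, T]
Visit S → queue [J, T]
Visit J → queue [T]
Visit T → queue []

R D F L I H M P Q G C K O N B E S J T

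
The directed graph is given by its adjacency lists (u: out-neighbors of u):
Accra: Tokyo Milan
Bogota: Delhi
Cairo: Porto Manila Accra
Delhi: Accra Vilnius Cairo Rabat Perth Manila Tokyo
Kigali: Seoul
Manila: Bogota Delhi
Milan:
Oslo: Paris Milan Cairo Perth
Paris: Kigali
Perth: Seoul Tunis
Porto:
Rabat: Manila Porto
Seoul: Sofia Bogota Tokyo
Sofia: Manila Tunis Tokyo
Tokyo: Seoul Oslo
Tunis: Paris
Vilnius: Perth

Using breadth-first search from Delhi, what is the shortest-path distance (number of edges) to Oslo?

Level 0: Delhi
Level 1: Accra, Cairo, Manila, Perth, Rabat, Tokyo, Vilnius
Level 2: Bogota, Milan, Oslo, Porto, Seoul, Tunis
Level 3: Paris, Sofia
Level 4: Kigali
Oslo first appears at level 2.

2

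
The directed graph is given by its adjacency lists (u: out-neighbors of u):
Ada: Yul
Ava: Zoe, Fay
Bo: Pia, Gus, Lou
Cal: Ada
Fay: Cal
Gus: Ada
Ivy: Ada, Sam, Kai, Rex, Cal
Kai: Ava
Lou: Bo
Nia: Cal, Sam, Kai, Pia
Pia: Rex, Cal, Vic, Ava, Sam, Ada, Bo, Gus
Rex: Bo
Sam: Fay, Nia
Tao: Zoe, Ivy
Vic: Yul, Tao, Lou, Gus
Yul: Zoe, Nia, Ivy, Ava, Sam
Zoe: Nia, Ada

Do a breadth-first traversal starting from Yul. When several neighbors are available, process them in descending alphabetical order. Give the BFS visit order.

Yul Zoe Sam Nia Ivy Ava Ada Fay Pia Kai Cal Rex Vic Gus Bo Tao Lou

Visit Yul; enqueue Zoe, Sam, Nia, Ivy, Ava → queue [Zoe, Sam, Nia, Ivy, Ava]
Visit Zoe; enqueue Ada → queue [Sam, Nia, Ivy, Ava, Ada]
Visit Sam; enqueue Fay → queue [Nia, Ivy, Ava, Ada, Fay]
Visit Nia; enqueue Pia, Kai, Cal → queue [Ivy, Ava, Ada, Fay, Pia, Kai, Cal]
Visit Ivy; enqueue Rex → queue [Ava, Ada, Fay, Pia, Kai, Cal, Rex]
Visit Ava → queue [Ada, Fay, Pia, Kai, Cal, Rex]
Visit Ada → queue [Fay, Pia, Kai, Cal, Rex]
Visit Fay → queue [Pia, Kai, Cal, Rex]
Visit Pia; enqueue Vic, Gus, Bo → queue [Kai, Cal, Rex, Vic, Gus, Bo]
Visit Kai → queue [Cal, Rex, Vic, Gus, Bo]
Visit Cal → queue [Rex, Vic, Gus, Bo]
Visit Rex → queue [Vic, Gus, Bo]
Visit Vic; enqueue Tao, Lou → queue [Gus, Bo, Tao, Lou]
Visit Gus → queue [Bo, Tao, Lou]
Visit Bo → queue [Tao, Lou]
Visit Tao → queue [Lou]
Visit Lou → queue []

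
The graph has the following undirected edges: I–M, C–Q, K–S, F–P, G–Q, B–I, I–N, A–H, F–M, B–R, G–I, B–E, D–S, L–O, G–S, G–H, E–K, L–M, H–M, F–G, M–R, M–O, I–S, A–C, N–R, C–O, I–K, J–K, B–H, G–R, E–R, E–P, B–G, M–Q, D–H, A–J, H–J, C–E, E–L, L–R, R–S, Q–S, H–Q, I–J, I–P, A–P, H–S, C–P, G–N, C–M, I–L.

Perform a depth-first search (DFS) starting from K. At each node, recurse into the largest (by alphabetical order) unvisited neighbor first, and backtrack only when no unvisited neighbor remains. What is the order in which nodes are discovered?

Visit K
K → S
S → R
R → N
N → I
I → P
P → F
F → M
M → Q
Q → H
H → J
J → A
A → C
C → O
O → L
L → E
E → B
B → G
H → D

K S R N I P F M Q H J A C O L E B G D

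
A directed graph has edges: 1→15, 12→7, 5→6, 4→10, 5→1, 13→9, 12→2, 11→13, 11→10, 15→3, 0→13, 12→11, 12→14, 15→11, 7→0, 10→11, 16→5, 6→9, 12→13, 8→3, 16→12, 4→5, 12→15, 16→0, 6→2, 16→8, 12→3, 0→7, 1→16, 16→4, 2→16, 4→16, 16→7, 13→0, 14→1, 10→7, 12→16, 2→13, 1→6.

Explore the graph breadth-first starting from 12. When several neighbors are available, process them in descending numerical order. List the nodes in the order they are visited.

Visit 12; enqueue 16, 15, 14, 13, 11, 7, 3, 2 → queue [16, 15, 14, 13, 11, 7, 3, 2]
Visit 16; enqueue 8, 5, 4, 0 → queue [15, 14, 13, 11, 7, 3, 2, 8, 5, 4, 0]
Visit 15 → queue [14, 13, 11, 7, 3, 2, 8, 5, 4, 0]
Visit 14; enqueue 1 → queue [13, 11, 7, 3, 2, 8, 5, 4, 0, 1]
Visit 13; enqueue 9 → queue [11, 7, 3, 2, 8, 5, 4, 0, 1, 9]
Visit 11; enqueue 10 → queue [7, 3, 2, 8, 5, 4, 0, 1, 9, 10]
Visit 7 → queue [3, 2, 8, 5, 4, 0, 1, 9, 10]
Visit 3 → queue [2, 8, 5, 4, 0, 1, 9, 10]
Visit 2 → queue [8, 5, 4, 0, 1, 9, 10]
Visit 8 → queue [5, 4, 0, 1, 9, 10]
Visit 5; enqueue 6 → queue [4, 0, 1, 9, 10, 6]
Visit 4 → queue [0, 1, 9, 10, 6]
Visit 0 → queue [1, 9, 10, 6]
Visit 1 → queue [9, 10, 6]
Visit 9 → queue [10, 6]
Visit 10 → queue [6]
Visit 6 → queue []

12 16 15 14 13 11 7 3 2 8 5 4 0 1 9 10 6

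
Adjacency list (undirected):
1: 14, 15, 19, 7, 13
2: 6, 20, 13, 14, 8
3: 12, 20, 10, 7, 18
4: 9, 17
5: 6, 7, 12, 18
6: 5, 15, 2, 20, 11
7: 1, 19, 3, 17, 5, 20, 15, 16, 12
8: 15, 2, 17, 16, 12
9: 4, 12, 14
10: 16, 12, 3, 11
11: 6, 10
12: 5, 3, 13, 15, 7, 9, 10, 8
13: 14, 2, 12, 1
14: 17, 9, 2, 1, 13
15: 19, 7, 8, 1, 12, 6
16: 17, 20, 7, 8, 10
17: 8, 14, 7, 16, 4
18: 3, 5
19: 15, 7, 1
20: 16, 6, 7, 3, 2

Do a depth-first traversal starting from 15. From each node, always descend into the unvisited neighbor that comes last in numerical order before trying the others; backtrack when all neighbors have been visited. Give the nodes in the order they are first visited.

15, 19, 7, 20, 16, 17, 14, 13, 12, 10, 11, 6, 5, 18, 3, 2, 8, 9, 4, 1

Visit 15
15 → 19
19 → 7
7 → 20
20 → 16
16 → 17
17 → 14
14 → 13
13 → 12
12 → 10
10 → 11
11 → 6
6 → 5
5 → 18
18 → 3
6 → 2
2 → 8
12 → 9
9 → 4
13 → 1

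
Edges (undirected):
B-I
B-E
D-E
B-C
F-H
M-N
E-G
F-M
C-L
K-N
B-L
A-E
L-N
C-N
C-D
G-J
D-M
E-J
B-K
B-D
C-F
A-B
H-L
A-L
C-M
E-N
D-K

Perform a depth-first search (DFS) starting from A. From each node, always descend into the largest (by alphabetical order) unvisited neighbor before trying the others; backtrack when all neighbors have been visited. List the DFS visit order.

Visit A
A → L
L → N
N → M
M → F
F → H
F → C
C → D
D → K
K → B
B → I
B → E
E → J
J → G

A, L, N, M, F, H, C, D, K, B, I, E, J, G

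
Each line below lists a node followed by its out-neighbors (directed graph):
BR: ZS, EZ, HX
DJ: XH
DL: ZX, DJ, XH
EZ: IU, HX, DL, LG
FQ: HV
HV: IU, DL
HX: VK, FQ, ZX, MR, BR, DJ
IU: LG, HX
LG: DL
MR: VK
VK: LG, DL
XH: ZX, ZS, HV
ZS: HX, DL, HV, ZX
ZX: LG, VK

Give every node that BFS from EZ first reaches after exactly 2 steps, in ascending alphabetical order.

Level 0: EZ
Level 1: DL, HX, IU, LG
Level 2: BR, DJ, FQ, MR, VK, XH, ZX
Level 3: HV, ZS

BR, DJ, FQ, MR, VK, XH, ZX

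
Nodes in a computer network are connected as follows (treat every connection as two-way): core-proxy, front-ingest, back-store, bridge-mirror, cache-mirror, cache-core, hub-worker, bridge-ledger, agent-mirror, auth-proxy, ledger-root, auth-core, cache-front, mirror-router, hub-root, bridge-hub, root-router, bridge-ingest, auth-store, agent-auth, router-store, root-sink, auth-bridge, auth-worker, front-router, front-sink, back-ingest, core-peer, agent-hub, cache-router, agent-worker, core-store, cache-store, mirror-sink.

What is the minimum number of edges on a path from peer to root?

Level 0: peer
Level 1: core
Level 2: auth, cache, proxy, store
Level 3: agent, back, bridge, front, mirror, router, worker
Level 4: hub, ingest, ledger, root, sink
root first appears at level 4.

4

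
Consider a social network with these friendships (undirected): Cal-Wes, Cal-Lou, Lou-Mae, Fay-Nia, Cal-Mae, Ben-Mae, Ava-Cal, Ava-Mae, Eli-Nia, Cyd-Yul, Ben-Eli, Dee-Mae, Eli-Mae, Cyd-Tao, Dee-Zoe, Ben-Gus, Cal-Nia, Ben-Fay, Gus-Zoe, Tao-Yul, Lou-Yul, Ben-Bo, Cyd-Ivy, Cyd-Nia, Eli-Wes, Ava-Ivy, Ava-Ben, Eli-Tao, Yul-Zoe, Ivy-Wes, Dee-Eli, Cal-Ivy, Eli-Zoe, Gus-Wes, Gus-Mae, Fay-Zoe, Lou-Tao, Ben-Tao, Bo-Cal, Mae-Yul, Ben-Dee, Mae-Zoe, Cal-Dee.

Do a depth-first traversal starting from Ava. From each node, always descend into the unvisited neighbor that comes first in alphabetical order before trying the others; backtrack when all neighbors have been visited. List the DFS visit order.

Ava, Ben, Bo, Cal, Dee, Eli, Mae, Gus, Wes, Ivy, Cyd, Nia, Fay, Zoe, Yul, Lou, Tao

Visit Ava
Ava → Ben
Ben → Bo
Bo → Cal
Cal → Dee
Dee → Eli
Eli → Mae
Mae → Gus
Gus → Wes
Wes → Ivy
Ivy → Cyd
Cyd → Nia
Nia → Fay
Fay → Zoe
Zoe → Yul
Yul → Lou
Lou → Tao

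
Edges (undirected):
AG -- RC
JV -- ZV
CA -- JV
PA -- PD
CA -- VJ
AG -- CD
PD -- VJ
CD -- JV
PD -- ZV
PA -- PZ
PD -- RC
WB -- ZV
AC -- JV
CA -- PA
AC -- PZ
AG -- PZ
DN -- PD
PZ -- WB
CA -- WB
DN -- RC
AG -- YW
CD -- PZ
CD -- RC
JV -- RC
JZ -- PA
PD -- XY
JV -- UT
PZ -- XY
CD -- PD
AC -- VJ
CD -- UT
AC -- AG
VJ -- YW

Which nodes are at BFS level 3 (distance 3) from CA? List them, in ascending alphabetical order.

Level 0: CA
Level 1: JV, PA, VJ, WB
Level 2: AC, CD, JZ, PD, PZ, RC, UT, YW, ZV
Level 3: AG, DN, XY

AG, DN, XY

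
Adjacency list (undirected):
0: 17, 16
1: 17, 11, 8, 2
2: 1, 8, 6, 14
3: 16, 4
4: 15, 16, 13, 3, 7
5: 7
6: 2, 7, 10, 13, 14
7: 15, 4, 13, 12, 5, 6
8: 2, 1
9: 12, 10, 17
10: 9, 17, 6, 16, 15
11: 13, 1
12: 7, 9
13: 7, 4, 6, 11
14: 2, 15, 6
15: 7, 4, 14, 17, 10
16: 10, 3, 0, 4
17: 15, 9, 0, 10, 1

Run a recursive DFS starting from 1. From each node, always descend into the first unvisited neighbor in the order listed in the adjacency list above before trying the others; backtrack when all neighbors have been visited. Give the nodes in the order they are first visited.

Visit 1
1 → 17
17 → 15
15 → 7
7 → 4
4 → 16
16 → 10
10 → 9
9 → 12
10 → 6
6 → 2
2 → 8
2 → 14
6 → 13
13 → 11
16 → 3
16 → 0
7 → 5

1 17 15 7 4 16 10 9 12 6 2 8 14 13 11 3 0 5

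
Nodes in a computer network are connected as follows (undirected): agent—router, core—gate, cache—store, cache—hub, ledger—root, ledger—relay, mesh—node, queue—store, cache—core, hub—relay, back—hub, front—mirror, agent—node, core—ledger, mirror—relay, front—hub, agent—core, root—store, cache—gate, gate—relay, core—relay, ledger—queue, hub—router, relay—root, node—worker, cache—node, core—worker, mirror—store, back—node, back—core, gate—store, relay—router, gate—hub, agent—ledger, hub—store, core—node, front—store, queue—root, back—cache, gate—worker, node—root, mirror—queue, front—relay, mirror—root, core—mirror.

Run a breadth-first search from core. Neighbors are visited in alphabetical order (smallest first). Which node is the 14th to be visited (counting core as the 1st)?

Visit core; enqueue agent, back, cache, gate, ledger, mirror, node, relay, worker → queue [agent, back, cache, gate, ledger, mirror, node, relay, worker]
Visit agent; enqueue router → queue [back, cache, gate, ledger, mirror, node, relay, worker, router]
Visit back; enqueue hub → queue [cache, gate, ledger, mirror, node, relay, worker, router, hub]
Visit cache; enqueue store → queue [gate, ledger, mirror, node, relay, worker, router, hub, store]
Visit gate → queue [ledger, mirror, node, relay, worker, router, hub, store]
Visit ledger; enqueue queue, root → queue [mirror, node, relay, worker, router, hub, store, queue, root]
Visit mirror; enqueue front → queue [node, relay, worker, router, hub, store, queue, root, front]
Visit node; enqueue mesh → queue [relay, worker, router, hub, store, queue, root, front, mesh]
Visit relay → queue [worker, router, hub, store, queue, root, front, mesh]
Visit worker → queue [router, hub, store, queue, root, front, mesh]
Visit router → queue [hub, store, queue, root, front, mesh]
Visit hub → queue [store, queue, root, front, mesh]
Visit store → queue [queue, root, front, mesh]
Visit queue → queue [root, front, mesh]
Visit root → queue [front, mesh]
Visit front → queue [mesh]
Visit mesh → queue []

Visit order: core, agent, back, cache, gate, ledger, mirror, node, relay, worker, router, hub, store, queue, root, front, mesh

queue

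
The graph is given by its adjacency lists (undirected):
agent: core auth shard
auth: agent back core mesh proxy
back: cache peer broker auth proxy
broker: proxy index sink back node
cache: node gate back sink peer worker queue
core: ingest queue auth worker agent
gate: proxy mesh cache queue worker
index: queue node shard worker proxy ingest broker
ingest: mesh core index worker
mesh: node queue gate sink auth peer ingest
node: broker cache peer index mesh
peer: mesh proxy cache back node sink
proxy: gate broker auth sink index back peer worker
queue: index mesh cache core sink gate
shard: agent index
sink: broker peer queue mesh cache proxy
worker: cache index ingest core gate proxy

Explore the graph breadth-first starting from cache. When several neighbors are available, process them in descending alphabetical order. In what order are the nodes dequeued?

Visit cache; enqueue worker, sink, queue, peer, node, gate, back → queue [worker, sink, queue, peer, node, gate, back]
Visit worker; enqueue proxy, ingest, index, core → queue [sink, queue, peer, node, gate, back, proxy, ingest, index, core]
Visit sink; enqueue mesh, broker → queue [queue, peer, node, gate, back, proxy, ingest, index, core, mesh, broker]
Visit queue → queue [peer, node, gate, back, proxy, ingest, index, core, mesh, broker]
Visit peer → queue [node, gate, back, proxy, ingest, index, core, mesh, broker]
Visit node → queue [gate, back, proxy, ingest, index, core, mesh, broker]
Visit gate → queue [back, proxy, ingest, index, core, mesh, broker]
Visit back; enqueue auth → queue [proxy, ingest, index, core, mesh, broker, auth]
Visit proxy → queue [ingest, index, core, mesh, broker, auth]
Visit ingest → queue [index, core, mesh, broker, auth]
Visit index; enqueue shard → queue [core, mesh, broker, auth, shard]
Visit core; enqueue agent → queue [mesh, broker, auth, shard, agent]
Visit mesh → queue [broker, auth, shard, agent]
Visit broker → queue [auth, shard, agent]
Visit auth → queue [shard, agent]
Visit shard → queue [agent]
Visit agent → queue []

cache worker sink queue peer node gate back proxy ingest index core mesh broker auth shard agent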